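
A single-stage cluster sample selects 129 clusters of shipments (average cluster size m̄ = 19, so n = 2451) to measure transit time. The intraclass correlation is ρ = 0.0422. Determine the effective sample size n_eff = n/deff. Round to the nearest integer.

deff = 1 + (19 − 1)·0.0422 = 1 + 0.7596 = 1.7596.
n_eff = 2451 / 1.7596 = 1393.

1393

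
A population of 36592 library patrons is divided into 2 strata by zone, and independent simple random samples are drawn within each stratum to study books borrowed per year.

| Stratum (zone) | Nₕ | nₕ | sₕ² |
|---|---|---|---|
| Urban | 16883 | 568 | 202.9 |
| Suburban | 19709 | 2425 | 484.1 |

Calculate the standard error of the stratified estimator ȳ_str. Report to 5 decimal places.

Var(ȳ_str) = Σₕ Wₕ²(1 − fₕ)sₕ²/nₕ with Wₕ = Nₕ/N, N = 36592.
Urban: Wₕ = 0.46138500; term = 0.46138500²·(1 − 0.03364331)·202.9/568 = 0.073484901.
Suburban: Wₕ = 0.53861500; term = 0.53861500²·(1 − 0.12304024)·484.1/2425 = 0.050787857.
Sum = 0.12427276.
SE = √(0.12427276) = 0.35252.

0.35252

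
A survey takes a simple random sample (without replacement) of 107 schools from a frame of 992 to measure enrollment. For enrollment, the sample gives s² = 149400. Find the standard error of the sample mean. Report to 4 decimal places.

35.2939

Under SRS without replacement, Var(ȳ) = (1 − f)·s²/n with f = n/N = 107/992 = 0.10786290.
Var(ȳ) = (1 − 0.10786290)·149400/107 = 0.89213710·1396.2617 = 1245.6568.
SE(ȳ) = √(1245.6568) = 35.2939.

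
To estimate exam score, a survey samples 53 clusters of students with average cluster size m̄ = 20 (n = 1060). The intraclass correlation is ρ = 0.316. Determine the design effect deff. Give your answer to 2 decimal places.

7.00

deff = 1 + (20 − 1)·0.316 = 1 + 6.004 = 7.004.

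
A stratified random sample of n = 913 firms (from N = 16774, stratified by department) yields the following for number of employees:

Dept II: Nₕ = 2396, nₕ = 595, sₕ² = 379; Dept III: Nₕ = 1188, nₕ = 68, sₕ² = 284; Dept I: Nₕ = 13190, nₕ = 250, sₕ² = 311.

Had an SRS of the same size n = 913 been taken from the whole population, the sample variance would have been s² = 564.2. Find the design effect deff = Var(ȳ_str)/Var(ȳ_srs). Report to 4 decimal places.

Var(ȳ_str) = Σ Wₕ²(1−fₕ)sₕ²/nₕ with Wₕ = Nₕ/16774:
  Dept II: (2396/16774)²·(1−595/2396)·379/595 = 0.0097689861
  Dept III: (1188/16774)²·(1−68/1188)·284/68 = 0.01975016
  Dept I: (13190/16774)²·(1−250/13190)·311/250 = 0.75461629
  → Var(ȳ_str) = 0.78413544.
Var(ȳ_srs) = (1 − 913/16774)·564.2/913 = 0.58432737.
deff = 0.78413544 / 0.58432737 = 1.3419.

1.3419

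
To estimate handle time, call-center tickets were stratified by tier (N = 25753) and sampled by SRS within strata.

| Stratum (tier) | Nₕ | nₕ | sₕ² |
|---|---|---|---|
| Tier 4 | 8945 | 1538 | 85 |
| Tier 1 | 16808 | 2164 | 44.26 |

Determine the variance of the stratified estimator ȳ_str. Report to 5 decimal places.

0.01311

Var(ȳ_str) = Σₕ Wₕ²(1 − fₕ)sₕ²/nₕ with Wₕ = Nₕ/N, N = 25753.
Tier 4: Wₕ = 0.34733817; term = 0.34733817²·(1 − 0.17193963)·85/1538 = 0.005521151.
Tier 1: Wₕ = 0.65266183; term = 0.65266183²·(1 − 0.12874822)·44.26/2164 = 0.0075905677.
Sum = 0.013111719.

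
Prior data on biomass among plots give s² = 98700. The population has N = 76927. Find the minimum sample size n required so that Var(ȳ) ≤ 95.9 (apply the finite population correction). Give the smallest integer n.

Without fpc, n₀ = s²/D = 98700/95.9 = 1029.1971.
With fpc, (1 − n/N)·s²/n ≤ D requires n ≥ n₀/(1 + n₀/N) = 1029.1971/(1 + 1029.1971/76927) = 1015.6094.
Rounding up, n = 1016.

1016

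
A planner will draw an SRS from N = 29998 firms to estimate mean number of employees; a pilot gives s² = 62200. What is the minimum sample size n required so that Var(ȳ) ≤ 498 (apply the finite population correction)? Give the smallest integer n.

Without fpc, n₀ = s²/D = 62200/498 = 124.8996.
With fpc, (1 − n/N)·s²/n ≤ D requires n ≥ n₀/(1 + n₀/N) = 124.8996/(1 + 124.8996/29998) = 124.3817.
Rounding up, n = 125.

125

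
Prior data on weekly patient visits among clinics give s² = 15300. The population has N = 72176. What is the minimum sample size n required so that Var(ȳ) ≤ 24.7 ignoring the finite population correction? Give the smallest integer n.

Without fpc, n₀ = s²/D = 15300/24.7 = 619.4332.
Rounding up, n = 620.

620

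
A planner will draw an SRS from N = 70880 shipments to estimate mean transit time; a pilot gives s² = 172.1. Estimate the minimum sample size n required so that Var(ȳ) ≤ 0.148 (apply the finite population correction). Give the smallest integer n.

1145

Without fpc, n₀ = s²/D = 172.1/0.148 = 1162.8378.
With fpc, (1 − n/N)·s²/n ≤ D requires n ≥ n₀/(1 + n₀/N) = 1162.8378/(1 + 1162.8378/70880) = 1144.0685.
Rounding up, n = 1145.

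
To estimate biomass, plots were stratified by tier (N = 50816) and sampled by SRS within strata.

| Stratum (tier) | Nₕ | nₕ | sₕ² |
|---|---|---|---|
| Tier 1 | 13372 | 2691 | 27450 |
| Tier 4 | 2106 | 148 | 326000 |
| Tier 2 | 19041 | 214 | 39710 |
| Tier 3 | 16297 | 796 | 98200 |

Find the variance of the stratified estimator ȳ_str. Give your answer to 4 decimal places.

Var(ȳ_str) = Σₕ Wₕ²(1 − fₕ)sₕ²/nₕ with Wₕ = Nₕ/N, N = 50816.
Tier 1: Wₕ = 0.26314547; term = 0.26314547²·(1 − 0.20124140)·27450/2691 = 0.56420377.
Tier 4: Wₕ = 0.04144364; term = 0.04144364²·(1 − 0.07027540)·326000/148 = 3.5174342.
Tier 2: Wₕ = 0.37470482; term = 0.37470482²·(1 − 0.01123891)·39710/214 = 25.760604.
Tier 3: Wₕ = 0.32070608; term = 0.32070608²·(1 − 0.04884335)·98200/796 = 12.068821.
Sum = 41.911063.

41.9111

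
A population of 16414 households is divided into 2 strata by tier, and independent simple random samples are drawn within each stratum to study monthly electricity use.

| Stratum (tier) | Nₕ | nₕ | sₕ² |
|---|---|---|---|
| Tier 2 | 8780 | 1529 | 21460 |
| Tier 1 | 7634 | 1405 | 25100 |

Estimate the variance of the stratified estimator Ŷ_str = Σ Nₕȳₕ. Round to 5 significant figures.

1.7431 × 10^9

Var(Ŷ_str) = Σₕ Nₕ²(1 − fₕ)sₕ²/nₕ.
Tier 2: 8780²·(1 − 1529/8780)·21460/1529 = 8.9354135 × 10^8.
Tier 1: 7634²·(1 − 1405/7634)·25100/1405 = 8.495088 × 10^8.
Sum = 1.7430502 × 10^9.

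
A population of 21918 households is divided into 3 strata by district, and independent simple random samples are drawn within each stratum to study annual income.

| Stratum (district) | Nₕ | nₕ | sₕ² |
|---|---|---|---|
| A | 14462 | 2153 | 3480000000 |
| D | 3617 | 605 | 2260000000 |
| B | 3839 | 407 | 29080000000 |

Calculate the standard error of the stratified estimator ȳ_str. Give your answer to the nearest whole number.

Var(ȳ_str) = Σₕ Wₕ²(1 − fₕ)sₕ²/nₕ with Wₕ = Nₕ/N, N = 21918.
A: Wₕ = 0.65982298; term = 0.65982298²·(1 − 0.14887291)·3480000000/2153 = 598941.63.
D: Wₕ = 0.16502418; term = 0.16502418²·(1 − 0.16726569)·2260000000/605 = 84713.904.
B: Wₕ = 0.17515284; term = 0.17515284²·(1 − 0.10601719)·29080000000/407 = 1.9595824 × 10^6.
Sum = 2.6432379 × 10^6.
SE = √(2.6432379 × 10^6) = 1626.

1626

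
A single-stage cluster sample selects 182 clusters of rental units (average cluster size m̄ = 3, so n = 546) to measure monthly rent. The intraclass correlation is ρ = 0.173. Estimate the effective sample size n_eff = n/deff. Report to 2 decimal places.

405.65

deff = 1 + (3 − 1)·0.173 = 1 + 0.346 = 1.346.
n_eff = 546 / 1.346 = 405.65.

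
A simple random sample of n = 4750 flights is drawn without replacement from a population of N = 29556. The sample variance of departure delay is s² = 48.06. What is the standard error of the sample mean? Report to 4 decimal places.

Under SRS without replacement, Var(ȳ) = (1 − f)·s²/n with f = n/N = 4750/29556 = 0.16071187.
Var(ȳ) = (1 − 0.16071187)·48.06/4750 = 0.83928813·0.010117895 = 0.008491829.
SE(ȳ) = √(0.008491829) = 0.0922.

0.0922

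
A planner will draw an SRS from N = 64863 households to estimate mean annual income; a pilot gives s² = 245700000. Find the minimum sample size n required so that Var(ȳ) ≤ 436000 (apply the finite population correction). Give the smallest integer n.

559

Without fpc, n₀ = s²/D = 245700000/436000 = 563.5321.
With fpc, (1 − n/N)·s²/n ≤ D requires n ≥ n₀/(1 + n₀/N) = 563.5321/(1 + 563.5321/64863) = 558.6783.
Rounding up, n = 559.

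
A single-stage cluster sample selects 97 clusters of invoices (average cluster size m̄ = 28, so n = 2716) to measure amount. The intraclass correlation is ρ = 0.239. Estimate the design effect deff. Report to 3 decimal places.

7.453

deff = 1 + (28 − 1)·0.239 = 1 + 6.453 = 7.453.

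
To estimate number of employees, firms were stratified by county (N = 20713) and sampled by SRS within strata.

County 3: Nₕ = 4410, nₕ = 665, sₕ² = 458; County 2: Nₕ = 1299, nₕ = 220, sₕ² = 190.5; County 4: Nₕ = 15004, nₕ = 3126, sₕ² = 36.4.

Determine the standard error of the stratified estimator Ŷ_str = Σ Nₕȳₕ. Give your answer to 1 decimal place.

3829.3

Var(Ŷ_str) = Σₕ Nₕ²(1 − fₕ)sₕ²/nₕ.
County 3: 4410²·(1 − 665/4410)·458/665 = 1.1374551 × 10^7.
County 2: 1299²·(1 − 220/1299)·190.5/220 = 1.2136764 × 10^6.
County 4: 15004²·(1 − 3126/15004)·36.4/3126 = 2.0752135 × 10^6.
Sum = 1.4663441 × 10^7.
SE = √(1.4663441 × 10^7) = 3829.3.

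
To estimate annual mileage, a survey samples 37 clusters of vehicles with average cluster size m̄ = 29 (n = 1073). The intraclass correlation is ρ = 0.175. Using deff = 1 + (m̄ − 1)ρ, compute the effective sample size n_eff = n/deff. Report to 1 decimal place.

181.9

deff = 1 + (29 − 1)·0.175 = 1 + 4.9 = 5.9.
n_eff = 1073 / 5.9 = 181.9.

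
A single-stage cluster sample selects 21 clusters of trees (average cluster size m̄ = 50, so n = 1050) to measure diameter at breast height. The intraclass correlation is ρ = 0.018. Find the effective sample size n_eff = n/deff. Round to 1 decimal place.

557.9

deff = 1 + (50 − 1)·0.018 = 1 + 0.882 = 1.882.
n_eff = 1050 / 1.882 = 557.9.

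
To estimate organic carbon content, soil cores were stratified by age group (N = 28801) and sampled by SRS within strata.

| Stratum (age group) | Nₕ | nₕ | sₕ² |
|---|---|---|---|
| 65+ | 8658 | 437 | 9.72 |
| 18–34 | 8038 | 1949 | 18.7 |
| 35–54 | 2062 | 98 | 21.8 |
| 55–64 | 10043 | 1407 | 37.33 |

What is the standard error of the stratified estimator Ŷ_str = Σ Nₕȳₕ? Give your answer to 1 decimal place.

2292.3

Var(Ŷ_str) = Σₕ Nₕ²(1 − fₕ)sₕ²/nₕ.
65+: 8658²·(1 − 437/8658)·9.72/437 = 1.5831682 × 10^6.
18–34: 8038²·(1 − 1949/8038)·18.7/1949 = 469595.3.
35–54: 2062²·(1 − 98/2062)·21.8/98 = 900866.76.
55–64: 10043²·(1 − 1407/10043)·37.33/1407 = 2.3011238 × 10^6.
Sum = 5.2547541 × 10^6.
SE = √(5.2547541 × 10^6) = 2292.3.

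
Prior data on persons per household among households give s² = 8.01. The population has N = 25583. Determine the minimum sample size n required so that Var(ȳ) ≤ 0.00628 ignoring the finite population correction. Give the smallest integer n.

Without fpc, n₀ = s²/D = 8.01/0.00628 = 1275.4777.
Rounding up, n = 1276.

1276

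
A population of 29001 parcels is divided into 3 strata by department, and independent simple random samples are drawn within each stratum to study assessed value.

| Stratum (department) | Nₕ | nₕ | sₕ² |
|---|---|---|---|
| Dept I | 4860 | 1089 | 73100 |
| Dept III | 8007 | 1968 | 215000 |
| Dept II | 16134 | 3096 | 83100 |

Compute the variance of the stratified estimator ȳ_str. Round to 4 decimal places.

14.4568

Var(ȳ_str) = Σₕ Wₕ²(1 − fₕ)sₕ²/nₕ with Wₕ = Nₕ/N, N = 29001.
Dept I: Wₕ = 0.16758043; term = 0.16758043²·(1 − 0.22407407)·73100/1089 = 1.4627037.
Dept III: Wₕ = 0.27609393; term = 0.27609393²·(1 − 0.24578494)·215000/1968 = 6.2809058.
Dept II: Wₕ = 0.55632564; term = 0.55632564²·(1 − 0.19189290)·83100/3096 = 6.7131624.
Sum = 14.456772.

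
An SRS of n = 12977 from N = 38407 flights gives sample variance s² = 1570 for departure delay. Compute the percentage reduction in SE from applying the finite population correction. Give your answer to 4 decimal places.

18.6293

f = n/N = 12977/38407 = 0.33788112.
SE_no-fpc = √(s²/n) = 0.34782651; SE_fpc = √((1−f)s²/n) = 0.28302882.
Ratio = √(1−f) = 0.81370688. Reduction = 100·(1 − 0.81370688) = 18.6293%.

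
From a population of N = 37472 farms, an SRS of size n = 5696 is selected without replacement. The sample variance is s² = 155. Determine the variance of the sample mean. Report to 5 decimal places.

Under SRS without replacement, Var(ȳ) = (1 − f)·s²/n with f = n/N = 5696/37472 = 0.15200683.
Var(ȳ) = (1 − 0.15200683)·155/5696 = 0.84799317·0.027212079 = 0.023075657.

0.02308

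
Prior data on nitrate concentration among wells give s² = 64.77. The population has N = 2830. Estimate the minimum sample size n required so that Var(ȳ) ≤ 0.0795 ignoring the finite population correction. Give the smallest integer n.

Without fpc, n₀ = s²/D = 64.77/0.0795 = 814.7170.
Rounding up, n = 815.

815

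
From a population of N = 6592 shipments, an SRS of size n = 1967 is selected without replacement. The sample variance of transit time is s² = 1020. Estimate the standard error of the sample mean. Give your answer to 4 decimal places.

Under SRS without replacement, Var(ȳ) = (1 − f)·s²/n with f = n/N = 1967/6592 = 0.29839199.
Var(ȳ) = (1 − 0.29839199)·1020/1967 = 0.70160801·0.51855618 = 0.36382317.
SE(ȳ) = √(0.36382317) = 0.6032.

0.6032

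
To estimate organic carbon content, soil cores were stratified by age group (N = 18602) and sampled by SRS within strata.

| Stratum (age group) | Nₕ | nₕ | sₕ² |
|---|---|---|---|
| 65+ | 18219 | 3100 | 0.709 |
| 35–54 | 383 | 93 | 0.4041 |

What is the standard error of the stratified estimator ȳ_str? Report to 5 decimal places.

Var(ȳ_str) = Σₕ Wₕ²(1 − fₕ)sₕ²/nₕ with Wₕ = Nₕ/N, N = 18602.
65+: Wₕ = 0.97941082; term = 0.97941082²·(1 − 0.17015204)·0.709/3100 = 1.820593 × 10^-4.
35–54: Wₕ = 0.02058918; term = 0.02058918²·(1 − 0.24281984)·0.4041/93 = 1.3947083 × 10^-6.
Sum = 1.8345401 × 10^-4.
SE = √(1.8345401 × 10^-4) = 0.01354.

0.01354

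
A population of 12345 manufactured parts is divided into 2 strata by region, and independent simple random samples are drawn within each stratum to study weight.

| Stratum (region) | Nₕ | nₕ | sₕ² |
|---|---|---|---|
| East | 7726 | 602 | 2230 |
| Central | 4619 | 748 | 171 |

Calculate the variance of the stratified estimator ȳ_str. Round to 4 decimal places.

Var(ȳ_str) = Σₕ Wₕ²(1 − fₕ)sₕ²/nₕ with Wₕ = Nₕ/N, N = 12345.
East: Wₕ = 0.62584042; term = 0.62584042²·(1 − 0.07791872)·2230/602 = 1.3378419.
Central: Wₕ = 0.37415958; term = 0.37415958²·(1 − 0.16193981)·171/748 = 0.026821524.
Sum = 1.3646634.

1.3647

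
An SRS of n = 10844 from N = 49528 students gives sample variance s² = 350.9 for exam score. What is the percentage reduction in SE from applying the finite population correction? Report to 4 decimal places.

f = n/N = 10844/49528 = 0.21894686.
SE_no-fpc = √(s²/n) = 0.17988582; SE_fpc = √((1−f)s²/n) = 0.15897807.
Ratio = √(1−f) = 0.88377211. Reduction = 100·(1 − 0.88377211) = 11.6228%.

11.6228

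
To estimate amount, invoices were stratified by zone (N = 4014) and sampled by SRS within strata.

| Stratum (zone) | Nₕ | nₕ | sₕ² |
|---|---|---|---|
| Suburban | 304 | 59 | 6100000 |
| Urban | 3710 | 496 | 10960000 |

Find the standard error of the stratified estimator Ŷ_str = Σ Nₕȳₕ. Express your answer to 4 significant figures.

Var(Ŷ_str) = Σₕ Nₕ²(1 − fₕ)sₕ²/nₕ.
Suburban: 304²·(1 − 59/304)·6100000/59 = 7.7004746 × 10^9.
Urban: 3710²·(1 − 496/3710)·10960000/496 = 2.6348061 × 10^11.
Sum = 2.7118108 × 10^11.
SE = √(2.7118108 × 10^11) = 520800.

520800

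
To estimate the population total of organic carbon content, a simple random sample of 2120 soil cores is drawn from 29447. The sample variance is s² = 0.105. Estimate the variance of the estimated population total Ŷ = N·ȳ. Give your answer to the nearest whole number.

Var(Ŷ) = N²·Var(ȳ) = N²·(1 − n/N)·s²/n.
f = 2120/29447 = 0.07199375; Var(ȳ) = 0.92800625·0.105/2120 = 4.5962574 × 10^-5.
Var(Ŷ) = 29447² · (4.5962574 × 10^-5) = 39855.334.

39855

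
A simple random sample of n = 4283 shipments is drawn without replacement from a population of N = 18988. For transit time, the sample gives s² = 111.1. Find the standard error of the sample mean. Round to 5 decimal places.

0.14173

Under SRS without replacement, Var(ȳ) = (1 − f)·s²/n with f = n/N = 4283/18988 = 0.22556351.
Var(ȳ) = (1 − 0.22556351)·111.1/4283 = 0.77443649·0.025939762 = 0.020088698.
SE(ȳ) = √(0.020088698) = 0.14173.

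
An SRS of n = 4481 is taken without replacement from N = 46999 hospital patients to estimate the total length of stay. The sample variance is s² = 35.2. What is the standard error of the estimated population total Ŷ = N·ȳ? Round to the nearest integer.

3962

Var(Ŷ) = N²·Var(ȳ) = N²·(1 − n/N)·s²/n.
f = 4481/46999 = 0.09534245; Var(ȳ) = 0.90465755·35.2/4481 = 0.0071064373.
Var(Ŷ) = 46999² · 0.0071064373 = 1.5697452 × 10^7.
SE(Ŷ) = √(1.5697452 × 10^7) = 3962.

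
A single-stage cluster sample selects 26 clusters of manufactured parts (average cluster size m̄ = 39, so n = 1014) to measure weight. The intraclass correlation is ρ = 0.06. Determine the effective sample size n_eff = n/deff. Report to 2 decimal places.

309.15

deff = 1 + (39 − 1)·0.06 = 1 + 2.28 = 3.28.
n_eff = 1014 / 3.28 = 309.15.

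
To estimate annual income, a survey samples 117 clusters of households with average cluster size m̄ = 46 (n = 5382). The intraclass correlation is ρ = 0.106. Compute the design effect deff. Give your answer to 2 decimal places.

5.77

deff = 1 + (46 − 1)·0.106 = 1 + 4.77 = 5.77.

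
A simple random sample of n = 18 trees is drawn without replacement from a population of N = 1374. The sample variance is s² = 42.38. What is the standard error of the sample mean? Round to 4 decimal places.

1.5243

Under SRS without replacement, Var(ȳ) = (1 − f)·s²/n with f = n/N = 18/1374 = 0.01310044.
Var(ȳ) = (1 − 0.01310044)·42.38/18 = 0.98689956·2.3544444 = 2.3236002.
SE(ȳ) = √(2.3236002) = 1.5243.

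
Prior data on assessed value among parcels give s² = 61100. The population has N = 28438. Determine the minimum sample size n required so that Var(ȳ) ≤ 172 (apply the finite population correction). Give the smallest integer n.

351

Without fpc, n₀ = s²/D = 61100/172 = 355.2326.
With fpc, (1 − n/N)·s²/n ≤ D requires n ≥ n₀/(1 + n₀/N) = 355.2326/(1 + 355.2326/28438) = 350.8500.
Rounding up, n = 351.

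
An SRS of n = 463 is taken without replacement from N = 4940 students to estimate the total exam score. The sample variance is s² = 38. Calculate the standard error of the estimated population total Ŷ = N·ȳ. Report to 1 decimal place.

1347.3

Var(Ŷ) = N²·Var(ȳ) = N²·(1 − n/N)·s²/n.
f = 463/4940 = 0.09372470; Var(ȳ) = 0.90627530·38/463 = 0.074381126.
Var(Ŷ) = 4940² · 0.074381126 = 1.8151672 × 10^6.
SE(Ŷ) = √(1.8151672 × 10^6) = 1347.3.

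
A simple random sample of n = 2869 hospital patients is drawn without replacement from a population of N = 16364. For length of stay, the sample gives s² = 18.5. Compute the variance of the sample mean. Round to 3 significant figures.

Under SRS without replacement, Var(ȳ) = (1 − f)·s²/n with f = n/N = 2869/16364 = 0.17532388.
Var(ȳ) = (1 − 0.17532388)·18.5/2869 = 0.82467612·0.0064482398 = 0.0053177094.

0.00532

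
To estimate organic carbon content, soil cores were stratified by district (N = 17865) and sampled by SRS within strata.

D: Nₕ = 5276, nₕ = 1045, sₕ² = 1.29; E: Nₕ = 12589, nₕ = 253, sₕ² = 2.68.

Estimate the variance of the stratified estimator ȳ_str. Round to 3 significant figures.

Var(ȳ_str) = Σₕ Wₕ²(1 − fₕ)sₕ²/nₕ with Wₕ = Nₕ/N, N = 17865.
D: Wₕ = 0.29532606; term = 0.29532606²·(1 − 0.19806672)·1.29/1045 = 8.6340626 × 10^-5.
E: Wₕ = 0.70467394; term = 0.70467394²·(1 − 0.02009691)·2.68/253 = 0.0051543491.
Sum = 0.0052406897.

0.00524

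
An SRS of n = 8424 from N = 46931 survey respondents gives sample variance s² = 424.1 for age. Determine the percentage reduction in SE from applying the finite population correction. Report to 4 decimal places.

9.4184

f = n/N = 8424/46931 = 0.17949756.
SE_no-fpc = √(s²/n) = 0.22437525; SE_fpc = √((1−f)s²/n) = 0.20324267.
Ratio = √(1−f) = 0.90581590. Reduction = 100·(1 − 0.90581590) = 9.4184%.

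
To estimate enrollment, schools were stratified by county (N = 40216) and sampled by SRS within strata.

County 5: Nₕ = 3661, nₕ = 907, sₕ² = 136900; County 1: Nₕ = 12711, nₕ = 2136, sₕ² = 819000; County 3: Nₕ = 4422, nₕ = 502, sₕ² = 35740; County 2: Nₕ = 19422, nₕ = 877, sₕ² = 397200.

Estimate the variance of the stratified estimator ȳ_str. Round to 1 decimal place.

134.4

Var(ȳ_str) = Σₕ Wₕ²(1 − fₕ)sₕ²/nₕ with Wₕ = Nₕ/N, N = 40216.
County 5: Wₕ = 0.09103342; term = 0.09103342²·(1 − 0.24774652)·136900/907 = 0.94094033.
County 1: Wₕ = 0.31606823; term = 0.31606823²·(1 − 0.16804343)·819000/2136 = 31.867281.
County 3: Wₕ = 0.10995624; term = 0.10995624²·(1 − 0.11352329)·35740/502 = 0.7630586.
County 2: Wₕ = 0.48294211; term = 0.48294211²·(1 − 0.04515498)·397200/877 = 100.86319.
Sum = 134.43447.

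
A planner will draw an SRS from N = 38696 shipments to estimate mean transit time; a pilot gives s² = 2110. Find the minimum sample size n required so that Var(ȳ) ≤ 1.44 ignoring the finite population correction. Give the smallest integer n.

Without fpc, n₀ = s²/D = 2110/1.44 = 1465.2778.
Rounding up, n = 1466.

1466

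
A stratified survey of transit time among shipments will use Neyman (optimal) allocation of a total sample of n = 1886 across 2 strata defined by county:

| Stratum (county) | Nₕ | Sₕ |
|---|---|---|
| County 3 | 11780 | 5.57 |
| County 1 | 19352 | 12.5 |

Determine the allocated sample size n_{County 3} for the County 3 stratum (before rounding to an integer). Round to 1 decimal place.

Neyman allocation: nₕ = n·NₕSₕ / Σⱼ NⱼSⱼ.
Σ NⱼSⱼ = 11780·5.57 + 19352·12.5 = 307514.6.
n_{County 3} = 1886·11780·5.57 / 307514.6 = 402.4.

402.4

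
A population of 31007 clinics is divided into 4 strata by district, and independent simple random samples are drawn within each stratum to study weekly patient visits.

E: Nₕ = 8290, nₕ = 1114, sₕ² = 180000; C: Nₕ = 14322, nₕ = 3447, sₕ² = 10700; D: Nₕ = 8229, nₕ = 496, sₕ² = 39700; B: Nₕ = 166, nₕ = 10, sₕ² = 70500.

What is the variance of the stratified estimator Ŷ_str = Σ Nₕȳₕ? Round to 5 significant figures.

1.5372 × 10^10

Var(Ŷ_str) = Σₕ Nₕ²(1 − fₕ)sₕ²/nₕ.
E: 8290²·(1 − 1114/8290)·180000/1114 = 9.6122327 × 10^9.
C: 14322²·(1 − 3447/14322)·10700/3447 = 4.8347657 × 10^8.
D: 8229²·(1 − 496/8229)·39700/496 = 5.0933545 × 10^9.
B: 166²·(1 − 10/166)·70500/10 = 1.825668 × 10^8.
Sum = 1.5371631 × 10^10.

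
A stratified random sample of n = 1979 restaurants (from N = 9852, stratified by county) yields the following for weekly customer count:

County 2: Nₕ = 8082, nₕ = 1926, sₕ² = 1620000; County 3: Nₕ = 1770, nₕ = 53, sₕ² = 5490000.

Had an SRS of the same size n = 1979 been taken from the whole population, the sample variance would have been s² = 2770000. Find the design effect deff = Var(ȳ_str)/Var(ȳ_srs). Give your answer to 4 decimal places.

3.2851

Var(ȳ_str) = Σ Wₕ²(1−fₕ)sₕ²/nₕ with Wₕ = Nₕ/9852:
  County 2: (8082/9852)²·(1−1926/8082)·1620000/1926 = 431.149
  County 3: (1770/9852)²·(1−53/1770)·5490000/53 = 3243.3307
  → Var(ȳ_str) = 3674.4797.
Var(ȳ_srs) = (1 − 1979/9852)·2770000/1979 = 1118.5356.
deff = 3674.4797 / 1118.5356 = 3.2851.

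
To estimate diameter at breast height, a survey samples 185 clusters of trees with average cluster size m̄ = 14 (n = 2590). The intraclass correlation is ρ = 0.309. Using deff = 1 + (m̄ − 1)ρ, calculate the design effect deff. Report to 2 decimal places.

deff = 1 + (14 − 1)·0.309 = 1 + 4.017 = 5.017.

5.02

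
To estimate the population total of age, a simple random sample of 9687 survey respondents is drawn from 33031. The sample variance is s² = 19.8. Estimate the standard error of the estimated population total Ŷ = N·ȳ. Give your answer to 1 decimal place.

Var(Ŷ) = N²·Var(ȳ) = N²·(1 − n/N)·s²/n.
f = 9687/33031 = 0.29326996; Var(ȳ) = 0.70673004·19.8/9687 = 0.0014445396.
Var(Ŷ) = 33031² · 0.0014445396 = 1.5760605 × 10^6.
SE(Ŷ) = √(1.5760605 × 10^6) = 1255.4.

1255.4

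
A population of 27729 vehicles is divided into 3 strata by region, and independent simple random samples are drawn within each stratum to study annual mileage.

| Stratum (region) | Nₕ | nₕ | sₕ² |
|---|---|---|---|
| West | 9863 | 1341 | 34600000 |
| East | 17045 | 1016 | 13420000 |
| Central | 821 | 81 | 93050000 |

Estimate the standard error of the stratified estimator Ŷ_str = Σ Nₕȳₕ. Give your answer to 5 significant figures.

Var(Ŷ_str) = Σₕ Nₕ²(1 − fₕ)sₕ²/nₕ.
West: 9863²·(1 − 1341/9863)·34600000/1341 = 2.168692 × 10^12.
East: 17045²·(1 − 1016/17045)·13420000/1016 = 3.6087952 × 10^12.
Central: 821²·(1 − 81/821)·93050000/81 = 6.9792095 × 10^11.
Sum = 6.4754082 × 10^12.
SE = √(6.4754082 × 10^12) = 2.5447 × 10^6.

2.5447 × 10^6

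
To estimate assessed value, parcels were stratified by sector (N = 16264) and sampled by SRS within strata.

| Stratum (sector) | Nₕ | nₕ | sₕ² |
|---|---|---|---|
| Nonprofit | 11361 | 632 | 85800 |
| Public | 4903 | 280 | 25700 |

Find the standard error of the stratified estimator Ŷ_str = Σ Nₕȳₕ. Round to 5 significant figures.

Var(Ŷ_str) = Σₕ Nₕ²(1 − fₕ)sₕ²/nₕ.
Nonprofit: 11361²·(1 − 632/11361)·85800/632 = 1.6548019 × 10^10.
Public: 4903²·(1 − 280/4903)·25700/280 = 2.0804672 × 10^9.
Sum = 1.8628486 × 10^10.
SE = √(1.8628486 × 10^10) = 136490.

136490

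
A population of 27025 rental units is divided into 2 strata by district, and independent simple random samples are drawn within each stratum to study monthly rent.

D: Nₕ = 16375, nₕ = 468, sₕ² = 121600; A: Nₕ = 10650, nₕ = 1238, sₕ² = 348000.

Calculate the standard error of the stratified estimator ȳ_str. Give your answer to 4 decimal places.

Var(ȳ_str) = Σₕ Wₕ²(1 − fₕ)sₕ²/nₕ with Wₕ = Nₕ/N, N = 27025.
D: Wₕ = 0.60592044; term = 0.60592044²·(1 − 0.02858015)·121600/468 = 92.667171.
A: Wₕ = 0.39407956; term = 0.39407956²·(1 − 0.11624413)·348000/1238 = 38.579689.
Sum = 131.24686.
SE = √(131.24686) = 11.4563.

11.4563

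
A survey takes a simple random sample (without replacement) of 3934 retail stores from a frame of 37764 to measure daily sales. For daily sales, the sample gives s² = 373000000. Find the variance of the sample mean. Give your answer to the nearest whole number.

84937

Under SRS without replacement, Var(ȳ) = (1 − f)·s²/n with f = n/N = 3934/37764 = 0.10417329.
Var(ȳ) = (1 − 0.10417329)·373000000/3934 = 0.89582671·94814.438 = 84937.307.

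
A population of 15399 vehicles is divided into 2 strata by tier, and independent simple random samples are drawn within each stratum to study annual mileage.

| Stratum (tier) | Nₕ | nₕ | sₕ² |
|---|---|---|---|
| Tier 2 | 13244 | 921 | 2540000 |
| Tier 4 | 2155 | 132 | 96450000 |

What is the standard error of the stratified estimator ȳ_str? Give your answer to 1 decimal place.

123.8

Var(ȳ_str) = Σₕ Wₕ²(1 − fₕ)sₕ²/nₕ with Wₕ = Nₕ/N, N = 15399.
Tier 2: Wₕ = 0.86005585; term = 0.86005585²·(1 − 0.06954092)·2540000/921 = 1898.1244.
Tier 4: Wₕ = 0.13994415; term = 0.13994415²·(1 − 0.06125290)·96450000/132 = 13433.415.
Sum = 15331.539.
SE = √(15331.539) = 123.8.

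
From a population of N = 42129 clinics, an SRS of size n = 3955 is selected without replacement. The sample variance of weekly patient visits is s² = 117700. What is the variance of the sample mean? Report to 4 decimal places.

26.9660

Under SRS without replacement, Var(ȳ) = (1 − f)·s²/n with f = n/N = 3955/42129 = 0.09387833.
Var(ȳ) = (1 − 0.09387833)·117700/3955 = 0.90612167·29.759798 = 26.965998.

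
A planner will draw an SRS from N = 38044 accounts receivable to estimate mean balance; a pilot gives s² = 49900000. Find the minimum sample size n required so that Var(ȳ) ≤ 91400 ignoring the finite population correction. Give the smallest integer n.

546

Without fpc, n₀ = s²/D = 49900000/91400 = 545.9519.
Rounding up, n = 546.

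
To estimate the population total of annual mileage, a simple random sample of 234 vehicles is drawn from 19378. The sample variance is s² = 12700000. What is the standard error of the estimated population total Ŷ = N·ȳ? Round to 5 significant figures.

Var(Ŷ) = N²·Var(ȳ) = N²·(1 − n/N)·s²/n.
f = 234/19378 = 0.01207555; Var(ȳ) = 0.98792445·12700000/234 = 53618.122.
Var(Ŷ) = 19378² · 53618.122 = 2.0133974 × 10^13.
SE(Ŷ) = √(2.0133974 × 10^13) = 4.4871 × 10^6.

4.4871 × 10^6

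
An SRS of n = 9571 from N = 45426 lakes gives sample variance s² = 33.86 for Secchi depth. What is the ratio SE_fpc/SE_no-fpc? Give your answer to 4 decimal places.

0.8884

f = n/N = 9571/45426 = 0.21069432.
SE_no-fpc = √(s²/n) = 0.059479159; SE_fpc = √((1−f)s²/n) = 0.052842996.
Ratio = √(1−f) = 0.88842877.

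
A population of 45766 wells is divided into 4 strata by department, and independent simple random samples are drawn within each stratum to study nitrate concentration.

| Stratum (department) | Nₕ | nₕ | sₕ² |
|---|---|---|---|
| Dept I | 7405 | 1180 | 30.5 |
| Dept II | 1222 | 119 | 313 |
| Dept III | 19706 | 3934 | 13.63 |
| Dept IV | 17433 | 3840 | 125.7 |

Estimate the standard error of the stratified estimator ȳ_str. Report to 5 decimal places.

0.08049

Var(ȳ_str) = Σₕ Wₕ²(1 − fₕ)sₕ²/nₕ with Wₕ = Nₕ/N, N = 45766.
Dept I: Wₕ = 0.16180134; term = 0.16180134²·(1 − 0.15935179)·30.5/1180 = 5.6884813 × 10^-4.
Dept II: Wₕ = 0.02670104; term = 0.02670104²·(1 − 0.09738134)·313/119 = 0.001692615.
Dept III: Wₕ = 0.43058165; term = 0.43058165²·(1 − 0.19963463)·13.63/3934 = 5.1411566 × 10^-4.
Dept IV: Wₕ = 0.38091596; term = 0.38091596²·(1 − 0.22027190)·125.7/3840 = 0.0037034423.
Sum = 0.0064790211.
SE = √(0.0064790211) = 0.08049.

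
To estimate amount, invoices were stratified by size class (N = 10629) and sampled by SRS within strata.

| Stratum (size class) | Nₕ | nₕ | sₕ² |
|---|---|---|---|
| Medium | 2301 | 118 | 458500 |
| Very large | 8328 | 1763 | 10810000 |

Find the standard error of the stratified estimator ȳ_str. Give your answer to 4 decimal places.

Var(ȳ_str) = Σₕ Wₕ²(1 − fₕ)sₕ²/nₕ with Wₕ = Nₕ/N, N = 10629.
Medium: Wₕ = 0.21648321; term = 0.21648321²·(1 − 0.05128205)·458500/118 = 172.75987.
Very large: Wₕ = 0.78351679; term = 0.78351679²·(1 − 0.21169549)·10810000/1763 = 2967.3175.
Sum = 3140.0774.
SE = √(3140.0774) = 56.0364.

56.0364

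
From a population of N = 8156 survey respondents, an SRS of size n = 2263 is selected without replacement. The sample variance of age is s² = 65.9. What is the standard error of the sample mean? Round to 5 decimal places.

0.14505

Under SRS without replacement, Var(ȳ) = (1 − f)·s²/n with f = n/N = 2263/8156 = 0.27746444.
Var(ȳ) = (1 − 0.27746444)·65.9/2263 = 0.72253556·0.029120636 = 0.021040695.
SE(ȳ) = √(0.021040695) = 0.14505.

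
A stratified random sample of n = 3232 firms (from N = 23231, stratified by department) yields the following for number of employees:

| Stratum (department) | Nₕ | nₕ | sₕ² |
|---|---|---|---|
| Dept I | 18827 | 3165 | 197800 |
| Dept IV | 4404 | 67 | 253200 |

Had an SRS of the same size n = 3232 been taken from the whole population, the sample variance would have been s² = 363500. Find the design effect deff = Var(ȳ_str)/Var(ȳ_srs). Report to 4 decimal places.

1.7341

Var(ȳ_str) = Σ Wₕ²(1−fₕ)sₕ²/nₕ with Wₕ = Nₕ/23231:
  Dept I: (18827/23231)²·(1−3165/18827)·197800/3165 = 34.146414
  Dept IV: (4404/23231)²·(1−67/4404)·253200/67 = 133.74878
  → Var(ȳ_str) = 167.89519.
Var(ȳ_srs) = (1 − 3232/23231)·363500/3232 = 96.821864.
deff = 167.89519 / 96.821864 = 1.7341.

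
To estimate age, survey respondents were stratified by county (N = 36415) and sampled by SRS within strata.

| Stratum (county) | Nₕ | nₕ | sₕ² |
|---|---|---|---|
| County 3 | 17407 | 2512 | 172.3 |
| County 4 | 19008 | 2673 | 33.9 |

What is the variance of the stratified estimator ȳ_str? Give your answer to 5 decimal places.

0.01638

Var(ȳ_str) = Σₕ Wₕ²(1 − fₕ)sₕ²/nₕ with Wₕ = Nₕ/N, N = 36415.
County 3: Wₕ = 0.47801730; term = 0.47801730²·(1 − 0.14430976)·172.3/2512 = 0.013411256.
County 4: Wₕ = 0.52198270; term = 0.52198270²·(1 − 0.14062500)·33.9/2673 = 0.0029695844.
Sum = 0.01638084.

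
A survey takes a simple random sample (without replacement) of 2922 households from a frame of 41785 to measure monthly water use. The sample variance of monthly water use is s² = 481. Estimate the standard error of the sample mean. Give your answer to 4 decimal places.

Under SRS without replacement, Var(ȳ) = (1 − f)·s²/n with f = n/N = 2922/41785 = 0.06992940.
Var(ȳ) = (1 − 0.06992940)·481/2922 = 0.93007060·0.16461328 = 0.15310197.
SE(ȳ) = √(0.15310197) = 0.3913.

0.3913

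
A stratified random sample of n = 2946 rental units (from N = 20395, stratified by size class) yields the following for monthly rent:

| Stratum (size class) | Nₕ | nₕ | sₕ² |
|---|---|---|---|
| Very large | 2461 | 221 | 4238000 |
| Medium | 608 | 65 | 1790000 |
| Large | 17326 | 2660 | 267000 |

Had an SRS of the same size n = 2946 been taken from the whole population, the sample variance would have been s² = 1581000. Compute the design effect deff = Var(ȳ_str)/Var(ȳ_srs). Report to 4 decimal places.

Var(ȳ_str) = Σ Wₕ²(1−fₕ)sₕ²/nₕ with Wₕ = Nₕ/20395:
  Very large: (2461/20395)²·(1−221/2461)·4238000/221 = 254.1446
  Medium: (608/20395)²·(1−65/608)·1790000/65 = 21.857257
  Large: (17326/20395)²·(1−2660/17326)·267000/2660 = 61.318595
  → Var(ȳ_str) = 337.32045.
Var(ȳ_srs) = (1 − 2946/20395)·1581000/2946 = 459.14088.
deff = 337.32045 / 459.14088 = 0.7347.

0.7347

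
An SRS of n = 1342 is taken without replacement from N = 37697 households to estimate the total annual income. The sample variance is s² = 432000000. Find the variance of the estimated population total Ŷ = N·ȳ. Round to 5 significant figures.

Var(Ŷ) = N²·Var(ȳ) = N²·(1 − n/N)·s²/n.
f = 1342/37697 = 0.03559965; Var(ȳ) = 0.96440035·432000000/1342 = 310447.8.
Var(Ŷ) = 37697² · 310447.8 = 4.4116613 × 10^14.

4.4117 × 10^14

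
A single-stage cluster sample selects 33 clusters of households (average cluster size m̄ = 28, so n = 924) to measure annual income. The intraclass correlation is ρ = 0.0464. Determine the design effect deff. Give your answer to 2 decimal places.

deff = 1 + (28 − 1)·0.0464 = 1 + 1.2528 = 2.2528.

2.25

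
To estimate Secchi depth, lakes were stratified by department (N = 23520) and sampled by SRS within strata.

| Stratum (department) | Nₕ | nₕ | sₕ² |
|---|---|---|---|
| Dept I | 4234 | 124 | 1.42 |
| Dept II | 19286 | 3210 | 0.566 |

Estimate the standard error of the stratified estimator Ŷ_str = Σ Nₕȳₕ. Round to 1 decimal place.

503.9

Var(Ŷ_str) = Σₕ Nₕ²(1 − fₕ)sₕ²/nₕ.
Dept I: 4234²·(1 − 124/4234)·1.42/124 = 199277.99.
Dept II: 19286²·(1 − 3210/19286)·0.566/3210 = 54667.795.
Sum = 253945.79.
SE = √(253945.79) = 503.9.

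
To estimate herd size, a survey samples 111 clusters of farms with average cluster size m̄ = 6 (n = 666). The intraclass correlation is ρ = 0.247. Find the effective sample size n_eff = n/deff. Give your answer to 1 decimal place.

298.0

deff = 1 + (6 − 1)·0.247 = 1 + 1.235 = 2.235.
n_eff = 666 / 2.235 = 298.0.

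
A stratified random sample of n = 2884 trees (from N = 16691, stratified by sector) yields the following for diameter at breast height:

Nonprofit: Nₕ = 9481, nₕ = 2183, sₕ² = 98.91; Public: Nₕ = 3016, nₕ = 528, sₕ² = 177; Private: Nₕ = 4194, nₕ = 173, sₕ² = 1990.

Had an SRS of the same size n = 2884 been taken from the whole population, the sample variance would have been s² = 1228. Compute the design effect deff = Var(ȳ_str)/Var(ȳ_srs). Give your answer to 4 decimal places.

2.0345

Var(ȳ_str) = Σ Wₕ²(1−fₕ)sₕ²/nₕ with Wₕ = Nₕ/16691:
  Nonprofit: (9481/16691)²·(1−2183/9481)·98.91/2183 = 0.011253296
  Public: (3016/16691)²·(1−528/3016)·177/528 = 0.009029347
  Private: (4194/16691)²·(1−173/4194)·1990/173 = 0.69631341
  → Var(ȳ_str) = 0.71659605.
Var(ȳ_srs) = (1 − 2884/16691)·1228/2884 = 0.35222492.
deff = 0.71659605 / 0.35222492 = 2.0345.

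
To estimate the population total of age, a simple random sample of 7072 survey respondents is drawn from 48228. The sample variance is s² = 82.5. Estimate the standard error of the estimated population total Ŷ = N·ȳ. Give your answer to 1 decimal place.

4812.0

Var(Ŷ) = N²·Var(ȳ) = N²·(1 − n/N)·s²/n.
f = 7072/48228 = 0.14663681; Var(ȳ) = 0.85336319·82.5/7072 = 0.0099550994.
Var(Ŷ) = 48228² · 0.0099550994 = 2.3154964 × 10^7.
SE(Ŷ) = √(2.3154964 × 10^7) = 4812.0.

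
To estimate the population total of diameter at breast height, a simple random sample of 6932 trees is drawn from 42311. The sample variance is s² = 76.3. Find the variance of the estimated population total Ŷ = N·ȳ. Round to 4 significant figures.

1.648 × 10^7

Var(Ŷ) = N²·Var(ȳ) = N²·(1 − n/N)·s²/n.
f = 6932/42311 = 0.16383446; Var(ȳ) = 0.83616554·76.3/6932 = 0.0092036108.
Var(Ŷ) = 42311² · 0.0092036108 = 1.6476495 × 10^7.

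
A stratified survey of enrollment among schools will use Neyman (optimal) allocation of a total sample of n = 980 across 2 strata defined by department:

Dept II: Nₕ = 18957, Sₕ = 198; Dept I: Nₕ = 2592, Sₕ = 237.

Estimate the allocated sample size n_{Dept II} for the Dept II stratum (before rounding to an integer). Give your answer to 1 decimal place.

Neyman allocation: nₕ = n·NₕSₕ / Σⱼ NⱼSⱼ.
Σ NⱼSⱼ = 18957·198 + 2592·237 = 4.36779 × 10^6.
n_{Dept II} = 980·18957·198 / (4.36779 × 10^6) = 842.2.

842.2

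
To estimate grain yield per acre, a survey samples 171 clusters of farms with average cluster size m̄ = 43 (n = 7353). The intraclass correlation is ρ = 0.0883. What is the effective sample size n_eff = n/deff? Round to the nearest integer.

1562

deff = 1 + (43 − 1)·0.0883 = 1 + 3.7086 = 4.7086.
n_eff = 7353 / 4.7086 = 1562.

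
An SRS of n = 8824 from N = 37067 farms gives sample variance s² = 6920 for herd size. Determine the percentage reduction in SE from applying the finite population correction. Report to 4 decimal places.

12.7106

f = n/N = 8824/37067 = 0.23805541.
SE_no-fpc = √(s²/n) = 0.8855647; SE_fpc = √((1−f)s²/n) = 0.77300445.
Ratio = √(1−f) = 0.87289437. Reduction = 100·(1 − 0.87289437) = 12.7106%.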